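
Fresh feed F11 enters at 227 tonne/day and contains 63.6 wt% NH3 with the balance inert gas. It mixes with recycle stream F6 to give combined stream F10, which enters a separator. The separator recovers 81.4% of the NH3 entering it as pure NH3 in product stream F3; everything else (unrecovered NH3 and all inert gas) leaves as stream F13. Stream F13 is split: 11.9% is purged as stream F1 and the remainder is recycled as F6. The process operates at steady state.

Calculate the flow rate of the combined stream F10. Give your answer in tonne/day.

inert gas enters only via F11 and leaves only via the purge: 227×0.364 = 0.119×(inert gas in F13), and the separator passes all inert gas, so inert gas in F10 = inert gas in F13 = 694.35 tonne/day.
NH3 in F10: m_A = 227×0.636 + (1−0.119)·(1−0.814)·m_A, so m_A = 144.37/0.8361 = 172.67 tonne/day.
F10 = 172.67 + 694.35 = 867.02 tonne/day.

867 tonne/day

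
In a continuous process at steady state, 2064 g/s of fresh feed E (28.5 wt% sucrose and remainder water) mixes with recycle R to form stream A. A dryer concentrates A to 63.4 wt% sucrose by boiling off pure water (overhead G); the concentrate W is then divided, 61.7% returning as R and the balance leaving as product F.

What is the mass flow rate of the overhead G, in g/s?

1136 g/s

Overall sucrose balance (none leaves overhead): sucrose in fresh feed = sucrose in product, i.e. 2064×0.285 = (1−0.617)·W·0.634.
W = 588.24/(0.634×0.383) = 2422.5 g/s.
Recycle R = 0.617×2422.5 = 1494.7 g/s.
Combined feed A = 2064 + 1494.7 = 3558.7 g/s.
Overhead G = A − W = 3558.7 − 2422.5 = 1136.2 g/s.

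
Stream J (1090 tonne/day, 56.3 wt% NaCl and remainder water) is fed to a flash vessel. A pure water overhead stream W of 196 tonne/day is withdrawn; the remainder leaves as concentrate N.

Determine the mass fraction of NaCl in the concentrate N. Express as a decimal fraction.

NaCl is not removed: 1090×0.563 = 613.67 tonne/day of NaCl enters N.
Concentrate = 1090 − 196 = 894 tonne/day.
Mass fraction = 613.67/894 = 0.686.

0.686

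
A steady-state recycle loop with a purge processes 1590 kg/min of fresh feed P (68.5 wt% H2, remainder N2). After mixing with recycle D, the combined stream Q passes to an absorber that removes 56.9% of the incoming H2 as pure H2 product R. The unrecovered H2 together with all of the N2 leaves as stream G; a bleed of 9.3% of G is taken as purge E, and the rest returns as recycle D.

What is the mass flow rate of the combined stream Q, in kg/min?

N2 enters only via P and leaves only via the purge: 1590×0.315 = 0.093×(N2 in G), and the absorber passes all N2, so N2 in Q = N2 in G = 5385.5 kg/min.
H2 in Q: m_A = 1590×0.685 + (1−0.093)·(1−0.569)·m_A, so m_A = 1089.2/0.6091 = 1788.2 kg/min.
Q = 1788.2 + 5385.5 = 7173.7 kg/min.

7174 kg/min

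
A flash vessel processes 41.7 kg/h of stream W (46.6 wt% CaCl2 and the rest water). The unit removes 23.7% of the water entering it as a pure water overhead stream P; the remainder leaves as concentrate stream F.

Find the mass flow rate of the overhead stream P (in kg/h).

5.277 kg/h

water entering = 41.7×0.534 = 22.268 kg/h; overhead removed = 0.237×22.268 = 5.2775 kg/h.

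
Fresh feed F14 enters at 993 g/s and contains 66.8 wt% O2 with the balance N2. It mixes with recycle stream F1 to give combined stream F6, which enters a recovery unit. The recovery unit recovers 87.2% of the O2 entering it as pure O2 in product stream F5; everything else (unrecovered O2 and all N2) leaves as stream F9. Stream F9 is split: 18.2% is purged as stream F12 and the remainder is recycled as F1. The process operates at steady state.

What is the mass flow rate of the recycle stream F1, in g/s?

1559 g/s

N2 enters only via F14 and leaves only via the purge: 993×0.332 = 0.182×(N2 in F9), and the recovery unit passes all N2, so N2 in F6 = N2 in F9 = 1811.4 g/s.
O2 in F6: m_A = 993×0.668 + (1−0.182)·(1−0.872)·m_A, so m_A = 663.32/0.8953 = 740.9 g/s.
F9 = (1−0.872)×740.9 + 1811.4 = 1906.2 g/s.
Recycle F1 = (1−0.182)×1906.2 = 1559.3 g/s.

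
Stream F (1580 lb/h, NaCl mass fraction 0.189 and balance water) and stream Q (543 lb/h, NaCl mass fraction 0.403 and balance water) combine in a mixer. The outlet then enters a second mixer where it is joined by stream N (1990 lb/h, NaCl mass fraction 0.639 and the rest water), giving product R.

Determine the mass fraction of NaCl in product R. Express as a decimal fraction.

0.435

Overall, product flow = 4113 lb/h.
NaCl in = 1580×0.189 + 543×0.403 + 1990×0.639 = 1789.1 lb/h.
NaCl fraction in R = 0.435.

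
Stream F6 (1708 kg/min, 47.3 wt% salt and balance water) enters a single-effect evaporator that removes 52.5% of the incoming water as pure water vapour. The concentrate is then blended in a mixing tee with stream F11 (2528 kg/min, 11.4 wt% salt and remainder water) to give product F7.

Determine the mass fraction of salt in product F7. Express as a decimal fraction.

Vapour removed = 0.525×0.527×1708 = 472.56 kg/min; concentrate = 1235.4 kg/min.
salt reaching the mixer = 807.88 (from concentrate) + 2528×0.114 = 1096.1 kg/min.
Product flow = 1235.4 + 2528 = 3763.4 kg/min; salt fraction = 0.2912.

0.2912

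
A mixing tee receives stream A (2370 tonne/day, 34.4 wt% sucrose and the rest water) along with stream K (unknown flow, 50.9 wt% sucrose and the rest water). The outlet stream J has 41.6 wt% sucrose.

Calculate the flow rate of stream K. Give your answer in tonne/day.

Let K be the unknown flow. Total out = 2370 + K.
sucrose balance: 815.28 + 0.509·K = 0.416·(2370 + K)
(0.509 − 0.416)·K = 0.416×2370 − 815.28 = 170.64
K = 170.64 / 0.093 = 1834.8 tonne/day

1835 tonne/day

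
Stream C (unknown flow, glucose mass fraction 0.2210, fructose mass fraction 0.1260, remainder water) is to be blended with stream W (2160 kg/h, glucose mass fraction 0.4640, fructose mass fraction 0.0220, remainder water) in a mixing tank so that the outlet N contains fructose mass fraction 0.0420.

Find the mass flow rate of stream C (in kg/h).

514.3 kg/h

Let C be the unknown flow. Total out = 2160 + C.
fructose balance: 47.52 + 0.126·C = 0.042·(2160 + C)
(0.126 − 0.042)·C = 0.042×2160 − 47.52 = 43.2
C = 43.2 / 0.084 = 514.29 kg/h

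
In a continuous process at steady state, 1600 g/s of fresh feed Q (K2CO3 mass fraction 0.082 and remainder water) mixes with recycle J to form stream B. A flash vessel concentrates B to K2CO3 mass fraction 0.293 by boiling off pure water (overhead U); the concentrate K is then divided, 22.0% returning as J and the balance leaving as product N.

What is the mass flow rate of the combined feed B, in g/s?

Overall K2CO3 balance (none leaves overhead): K2CO3 in fresh feed = K2CO3 in product, i.e. 1600×0.082 = (1−0.220)·K·0.293.
K = 131.2/(0.293×0.780) = 574.08 g/s.
Recycle J = 0.220×574.08 = 126.3 g/s.
Combined feed B = 1600 + 126.3 = 1726.3 g/s.

1726 g/s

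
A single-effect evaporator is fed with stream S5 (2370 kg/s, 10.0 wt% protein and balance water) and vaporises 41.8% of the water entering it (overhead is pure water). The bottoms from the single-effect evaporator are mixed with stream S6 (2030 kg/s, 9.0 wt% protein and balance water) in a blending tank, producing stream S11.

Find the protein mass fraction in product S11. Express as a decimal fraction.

Vapour removed = 0.418×0.900×2370 = 891.59 kg/s; concentrate = 1478.4 kg/s.
protein reaching the mixer = 237 (from concentrate) + 2030×0.090 = 419.7 kg/s.
Product flow = 1478.4 + 2030 = 3508.4 kg/s; protein fraction = 0.1196.

0.1196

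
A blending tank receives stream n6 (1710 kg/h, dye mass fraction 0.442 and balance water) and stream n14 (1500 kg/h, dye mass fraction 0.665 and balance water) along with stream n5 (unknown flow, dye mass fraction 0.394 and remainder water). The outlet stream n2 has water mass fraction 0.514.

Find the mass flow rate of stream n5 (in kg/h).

Let n5 be the unknown flow. Total out = 3210 + n5.
water balance: 1456.7 + 0.606·n5 = 0.514·(3210 + n5)
(0.606 − 0.514)·n5 = 0.514×3210 − 1456.7 = 193.26
n5 = 193.26 / 0.092 = 2100.7 kg/h

2101 kg/h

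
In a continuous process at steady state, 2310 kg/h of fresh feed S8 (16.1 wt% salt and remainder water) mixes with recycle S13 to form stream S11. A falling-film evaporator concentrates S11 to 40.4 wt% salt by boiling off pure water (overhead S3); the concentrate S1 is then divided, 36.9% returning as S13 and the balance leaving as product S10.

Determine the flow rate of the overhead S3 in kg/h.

Overall salt balance (none leaves overhead): salt in fresh feed = salt in product, i.e. 2310×0.161 = (1−0.369)·S1·0.404.
S1 = 371.91/(0.404×0.631) = 1458.9 kg/h.
Recycle S13 = 0.369×1458.9 = 538.34 kg/h.
Combined feed S11 = 2310 + 538.34 = 2848.3 kg/h.
Overhead S3 = S11 − S1 = 2848.3 − 1458.9 = 1389.4 kg/h.

1389 kg/h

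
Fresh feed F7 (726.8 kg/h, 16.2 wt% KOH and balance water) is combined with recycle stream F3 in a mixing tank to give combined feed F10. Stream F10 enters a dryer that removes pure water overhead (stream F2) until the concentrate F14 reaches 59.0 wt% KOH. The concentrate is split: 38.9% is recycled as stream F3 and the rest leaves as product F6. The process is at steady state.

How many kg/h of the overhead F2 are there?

Overall KOH balance (none leaves overhead): KOH in fresh feed = KOH in product, i.e. 726.8×0.162 = (1−0.389)·F14·0.590.
F14 = 117.74/(0.590×0.611) = 326.62 kg/h.
Recycle F3 = 0.389×326.62 = 127.05 kg/h.
Combined feed F10 = 726.8 + 127.05 = 853.85 kg/h.
Overhead F2 = F10 − F14 = 853.85 − 326.62 = 527.24 kg/h.

527.2 kg/h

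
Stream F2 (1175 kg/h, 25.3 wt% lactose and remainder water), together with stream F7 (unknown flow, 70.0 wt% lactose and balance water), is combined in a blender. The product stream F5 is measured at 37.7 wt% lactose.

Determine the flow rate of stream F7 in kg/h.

Let F7 be the unknown flow. Total out = 1175 + F7.
lactose balance: 297.27 + 0.700·F7 = 0.377·(1175 + F7)
(0.700 − 0.377)·F7 = 0.377×1175 − 297.27 = 145.7
F7 = 145.7 / 0.323 = 451.08 kg/h

451.1 kg/h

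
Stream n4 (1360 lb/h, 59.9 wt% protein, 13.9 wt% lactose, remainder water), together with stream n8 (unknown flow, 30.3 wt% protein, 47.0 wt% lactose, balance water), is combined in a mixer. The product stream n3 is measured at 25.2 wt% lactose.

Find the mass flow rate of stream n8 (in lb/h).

705 lb/h

Let n8 be the unknown flow. Total out = 1360 + n8.
lactose balance: 189.04 + 0.470·n8 = 0.252·(1360 + n8)
(0.470 − 0.252)·n8 = 0.252×1360 − 189.04 = 153.68
n8 = 153.68 / 0.218 = 704.95 lb/h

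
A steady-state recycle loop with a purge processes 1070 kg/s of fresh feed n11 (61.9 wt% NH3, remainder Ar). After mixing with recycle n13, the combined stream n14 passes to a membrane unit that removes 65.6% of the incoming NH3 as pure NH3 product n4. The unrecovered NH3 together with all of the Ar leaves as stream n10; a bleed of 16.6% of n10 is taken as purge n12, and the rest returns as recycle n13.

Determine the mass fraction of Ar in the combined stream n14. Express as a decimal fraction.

0.726

Ar enters only via n11 and leaves only via the purge: 1070×0.381 = 0.166×(Ar in n10), and the membrane unit passes all Ar, so Ar in n14 = Ar in n10 = 2455.8 kg/s.
NH3 in n14: m_A = 1070×0.619 + (1−0.166)·(1−0.656)·m_A, so m_A = 662.33/0.7131 = 928.8 kg/s.
n14 = 928.8 + 2455.8 = 3384.6 kg/s.
Ar fraction in n14 = 2455.8/3384.6 = 0.726.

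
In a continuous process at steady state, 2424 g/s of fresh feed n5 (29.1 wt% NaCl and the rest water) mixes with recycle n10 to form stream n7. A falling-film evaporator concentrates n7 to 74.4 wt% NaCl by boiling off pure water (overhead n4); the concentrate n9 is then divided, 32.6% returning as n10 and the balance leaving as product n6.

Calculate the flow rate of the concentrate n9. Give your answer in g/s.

1407 g/s

Overall NaCl balance (none leaves overhead): NaCl in fresh feed = NaCl in product, i.e. 2424×0.291 = (1−0.326)·n9·0.744.
n9 = 705.38/(0.744×0.674) = 1406.7 g/s.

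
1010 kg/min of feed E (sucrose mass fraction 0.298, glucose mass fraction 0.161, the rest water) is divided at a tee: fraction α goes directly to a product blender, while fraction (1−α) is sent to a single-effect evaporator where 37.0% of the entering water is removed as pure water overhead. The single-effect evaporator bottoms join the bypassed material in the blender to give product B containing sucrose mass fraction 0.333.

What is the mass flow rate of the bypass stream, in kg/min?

All 1010×0.298 = 300.98 kg/min of sucrose reaches B, so B = 300.98/0.333 = 903.84 kg/min and vapour = 106.16 kg/min.
The evaporator receives (1−α)·1010 of feed at 0.541 water and removes 0.370 of that water:
0.370×0.541×(1−α)×1010 = 106.16
(1−α) = 106.16/202.17 = 0.5251;  α = 0.4749.
Bypass flow = 0.4749×1010 = 479.67 kg/min.

479.7 kg/min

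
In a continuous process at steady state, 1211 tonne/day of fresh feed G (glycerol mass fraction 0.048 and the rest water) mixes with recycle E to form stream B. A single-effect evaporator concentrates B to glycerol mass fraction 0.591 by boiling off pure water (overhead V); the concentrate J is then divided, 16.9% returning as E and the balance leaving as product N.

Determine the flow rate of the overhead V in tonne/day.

1113 tonne/day

Overall glycerol balance (none leaves overhead): glycerol in fresh feed = glycerol in product, i.e. 1211×0.048 = (1−0.169)·J·0.591.
J = 58.128/(0.591×0.831) = 118.36 tonne/day.
Recycle E = 0.169×118.36 = 20.002 tonne/day.
Combined feed B = 1211 + 20.002 = 1231 tonne/day.
Overhead V = B − J = 1231 − 118.36 = 1112.6 tonne/day.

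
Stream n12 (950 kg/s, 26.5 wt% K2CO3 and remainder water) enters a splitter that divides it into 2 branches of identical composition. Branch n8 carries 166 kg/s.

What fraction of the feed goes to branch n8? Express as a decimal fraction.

Fraction to n8 = 166/950 = 0.1747.

0.175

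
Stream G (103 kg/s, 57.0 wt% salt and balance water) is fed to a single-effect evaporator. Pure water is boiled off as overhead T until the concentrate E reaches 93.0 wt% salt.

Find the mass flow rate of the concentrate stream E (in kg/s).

63.13 kg/s

salt is conserved: 103×0.570 = 58.71 kg/s all reports to the concentrate.
Concentrate = 58.71/(target fraction) = 63.129 kg/s.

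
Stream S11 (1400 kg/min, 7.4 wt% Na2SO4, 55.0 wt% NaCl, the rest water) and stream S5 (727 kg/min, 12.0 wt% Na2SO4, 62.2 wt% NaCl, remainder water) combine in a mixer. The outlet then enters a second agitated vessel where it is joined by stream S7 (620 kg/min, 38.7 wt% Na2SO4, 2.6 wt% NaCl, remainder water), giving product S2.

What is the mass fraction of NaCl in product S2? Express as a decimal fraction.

Overall, product flow = 2747 kg/min.
NaCl in = 1400×0.550 + 727×0.622 + 620×0.026 = 1238.3 kg/min.
NaCl fraction in S2 = 0.451.

0.451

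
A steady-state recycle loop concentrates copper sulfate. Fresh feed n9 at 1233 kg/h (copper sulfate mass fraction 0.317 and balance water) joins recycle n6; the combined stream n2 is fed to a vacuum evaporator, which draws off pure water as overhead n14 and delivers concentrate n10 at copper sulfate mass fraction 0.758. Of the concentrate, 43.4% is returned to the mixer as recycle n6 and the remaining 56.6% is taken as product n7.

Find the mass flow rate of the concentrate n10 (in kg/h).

911 kg/h

Overall copper sulfate balance (none leaves overhead): copper sulfate in fresh feed = copper sulfate in product, i.e. 1233×0.317 = (1−0.434)·n10·0.758.
n10 = 390.86/(0.758×0.566) = 911.04 kg/h.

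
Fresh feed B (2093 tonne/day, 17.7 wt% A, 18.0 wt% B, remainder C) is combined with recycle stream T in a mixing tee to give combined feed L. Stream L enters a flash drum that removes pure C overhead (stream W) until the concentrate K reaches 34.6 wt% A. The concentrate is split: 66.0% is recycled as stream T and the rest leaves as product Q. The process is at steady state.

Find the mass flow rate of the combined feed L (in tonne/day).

Overall A balance (none leaves overhead): A in fresh feed = A in product, i.e. 2093×0.177 = (1−0.660)·K·0.346.
K = 370.46/(0.346×0.340) = 3149.1 tonne/day.
Recycle T = 0.660×3149.1 = 2078.4 tonne/day.
Combined feed L = 2093 + 2078.4 = 4171.4 tonne/day.

4171 tonne/day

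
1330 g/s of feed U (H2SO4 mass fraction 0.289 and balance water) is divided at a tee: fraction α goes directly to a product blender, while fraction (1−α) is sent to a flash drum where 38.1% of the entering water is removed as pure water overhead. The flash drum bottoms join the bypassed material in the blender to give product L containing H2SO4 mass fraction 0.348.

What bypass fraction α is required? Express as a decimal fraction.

0.374

All 1330×0.289 = 384.37 g/s of H2SO4 reaches L, so L = 384.37/0.348 = 1104.5 g/s and vapour = 225.49 g/s.
The evaporator receives (1−α)·1330 of feed at 0.711 water and removes 0.381 of that water:
0.381×0.711×(1−α)×1330 = 225.49
(1−α) = 225.49/360.29 = 0.6259;  α = 0.3741.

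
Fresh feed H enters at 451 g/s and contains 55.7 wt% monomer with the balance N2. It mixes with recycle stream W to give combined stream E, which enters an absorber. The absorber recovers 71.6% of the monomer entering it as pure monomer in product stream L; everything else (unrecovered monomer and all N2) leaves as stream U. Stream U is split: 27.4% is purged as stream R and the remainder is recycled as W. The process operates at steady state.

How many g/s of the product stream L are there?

monomer in E: m_A = 451×0.557 + (1−0.274)·(1−0.716)·m_A, so m_A = 251.21/0.7938 = 316.45 g/s.
Product L = 0.716×316.45 = 226.58 g/s.

226.6 g/s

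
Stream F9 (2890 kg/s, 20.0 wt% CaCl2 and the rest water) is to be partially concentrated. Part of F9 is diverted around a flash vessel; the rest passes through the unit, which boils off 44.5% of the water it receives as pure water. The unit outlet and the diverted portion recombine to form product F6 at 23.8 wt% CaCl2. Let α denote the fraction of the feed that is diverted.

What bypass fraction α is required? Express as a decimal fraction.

All 2890×0.200 = 578 kg/s of CaCl2 reaches F6, so F6 = 578/0.238 = 2428.6 kg/s and vapour = 461.43 kg/s.
The evaporator receives (1−α)·2890 of feed at 0.800 water and removes 0.445 of that water:
0.445×0.800×(1−α)×2890 = 461.43
(1−α) = 461.43/1028.8 = 0.4485;  α = 0.5515.

0.552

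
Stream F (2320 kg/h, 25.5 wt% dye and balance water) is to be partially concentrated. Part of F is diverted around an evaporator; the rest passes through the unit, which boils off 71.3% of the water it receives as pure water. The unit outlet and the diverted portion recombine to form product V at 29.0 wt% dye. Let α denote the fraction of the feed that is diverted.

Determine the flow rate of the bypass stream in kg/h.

1793 kg/h

All 2320×0.255 = 591.6 kg/h of dye reaches V, so V = 591.6/0.290 = 2040 kg/h and vapour = 280 kg/h.
The evaporator receives (1−α)·2320 of feed at 0.745 water and removes 0.713 of that water:
0.713×0.745×(1−α)×2320 = 280
(1−α) = 280/1232.3 = 0.2272;  α = 0.7728.
Bypass flow = 0.7728×2320 = 1792.9 kg/h.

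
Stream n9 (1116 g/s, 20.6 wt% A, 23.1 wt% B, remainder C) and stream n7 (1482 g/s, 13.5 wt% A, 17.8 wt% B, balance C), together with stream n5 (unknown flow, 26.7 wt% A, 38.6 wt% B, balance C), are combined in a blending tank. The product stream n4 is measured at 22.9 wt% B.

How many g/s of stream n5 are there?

467.2 g/s

Let n5 be the unknown flow. Total out = 2598 + n5.
B balance: 521.59 + 0.386·n5 = 0.229·(2598 + n5)
(0.386 − 0.229)·n5 = 0.229×2598 − 521.59 = 73.35
n5 = 73.35 / 0.157 = 467.2 g/s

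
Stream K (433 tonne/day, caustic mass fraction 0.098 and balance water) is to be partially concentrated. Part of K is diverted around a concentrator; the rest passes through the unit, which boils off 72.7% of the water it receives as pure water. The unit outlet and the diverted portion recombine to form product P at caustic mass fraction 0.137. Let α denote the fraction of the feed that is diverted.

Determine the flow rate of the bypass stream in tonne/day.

245 tonne/day

All 433×0.098 = 42.434 tonne/day of caustic reaches P, so P = 42.434/0.137 = 309.74 tonne/day and vapour = 123.26 tonne/day.
The evaporator receives (1−α)·433 of feed at 0.902 water and removes 0.727 of that water:
0.727×0.902×(1−α)×433 = 123.26
(1−α) = 123.26/283.94 = 0.4341;  α = 0.5659.
Bypass flow = 0.5659×433 = 245.03 tonne/day.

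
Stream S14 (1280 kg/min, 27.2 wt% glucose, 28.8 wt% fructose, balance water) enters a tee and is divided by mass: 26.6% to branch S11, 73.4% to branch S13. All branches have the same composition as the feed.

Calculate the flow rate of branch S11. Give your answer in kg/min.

Branch S11 flow = 0.266×1280 = 340.48 kg/min.

340.5 kg/min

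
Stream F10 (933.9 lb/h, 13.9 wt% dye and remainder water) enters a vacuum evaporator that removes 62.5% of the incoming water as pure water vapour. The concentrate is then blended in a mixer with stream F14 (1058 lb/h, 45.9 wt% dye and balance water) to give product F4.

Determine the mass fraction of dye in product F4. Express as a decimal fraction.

0.413

Vapour removed = 0.625×0.861×933.9 = 502.55 lb/h; concentrate = 431.35 lb/h.
dye reaching the mixer = 129.81 (from concentrate) + 1058×0.459 = 615.43 lb/h.
Product flow = 431.35 + 1058 = 1489.3 lb/h; dye fraction = 0.413.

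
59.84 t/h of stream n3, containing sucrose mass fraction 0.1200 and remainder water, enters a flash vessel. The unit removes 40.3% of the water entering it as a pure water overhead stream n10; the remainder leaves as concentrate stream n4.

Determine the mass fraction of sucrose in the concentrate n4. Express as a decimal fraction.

0.1859

sucrose is not removed: 59.84×0.120 = 7.1808 t/h of sucrose enters n4.
water entering = 59.84×0.880 = 52.659 t/h; overhead removed = 0.403×52.659 = 21.222 t/h.
Concentrate = 59.84 − 21.222 = 38.618 t/h.
Mass fraction = 7.1808/38.618 = 0.1859.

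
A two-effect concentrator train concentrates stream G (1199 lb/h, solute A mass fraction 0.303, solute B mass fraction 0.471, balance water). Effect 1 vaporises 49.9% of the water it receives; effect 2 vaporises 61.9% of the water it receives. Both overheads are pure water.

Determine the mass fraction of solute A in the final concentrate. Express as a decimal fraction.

0.371

water in feed = 1199×0.226 = 270.97 lb/h.
After stage 1: water left = (1−0.499)×270.97 = 135.76; stream total = 1063.8 lb/h.
After stage 2: water left = (1−0.619)×135.76 = 51.724; final concentrate = 979.75 lb/h.
solute A fraction = 363.3/979.75 = 0.371.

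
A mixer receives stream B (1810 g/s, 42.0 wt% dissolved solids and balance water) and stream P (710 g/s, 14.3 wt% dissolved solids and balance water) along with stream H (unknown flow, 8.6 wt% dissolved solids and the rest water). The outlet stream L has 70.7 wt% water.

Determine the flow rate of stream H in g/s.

596 g/s

Let H be the unknown flow. Total out = 2520 + H.
water balance: 1658.3 + 0.914·H = 0.707·(2520 + H)
(0.914 − 0.707)·H = 0.707×2520 − 1658.3 = 123.37
H = 123.37 / 0.207 = 595.99 g/s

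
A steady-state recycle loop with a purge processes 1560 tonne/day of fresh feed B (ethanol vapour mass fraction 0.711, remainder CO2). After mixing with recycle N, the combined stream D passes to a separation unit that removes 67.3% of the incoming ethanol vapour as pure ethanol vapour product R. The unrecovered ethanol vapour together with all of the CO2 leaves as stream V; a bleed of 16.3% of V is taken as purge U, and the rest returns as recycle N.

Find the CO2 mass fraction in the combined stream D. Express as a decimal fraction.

0.644

CO2 enters only via B and leaves only via the purge: 1560×0.289 = 0.163×(CO2 in V), and the separation unit passes all CO2, so CO2 in D = CO2 in V = 2765.9 tonne/day.
ethanol vapour in D: m_A = 1560×0.711 + (1−0.163)·(1−0.673)·m_A, so m_A = 1109.2/0.7263 = 1527.1 tonne/day.
D = 1527.1 + 2765.9 = 4293 tonne/day.
CO2 fraction in D = 2765.9/4293 = 0.644.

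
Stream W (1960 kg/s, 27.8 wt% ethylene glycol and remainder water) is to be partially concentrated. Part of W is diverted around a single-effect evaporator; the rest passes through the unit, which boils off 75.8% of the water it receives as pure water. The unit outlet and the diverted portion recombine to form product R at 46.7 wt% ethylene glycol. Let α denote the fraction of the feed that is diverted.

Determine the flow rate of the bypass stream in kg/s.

510.6 kg/s

All 1960×0.278 = 544.88 kg/s of ethylene glycol reaches R, so R = 544.88/0.467 = 1166.8 kg/s and vapour = 793.23 kg/s.
The evaporator receives (1−α)·1960 of feed at 0.722 water and removes 0.758 of that water:
0.758×0.722×(1−α)×1960 = 793.23
(1−α) = 793.23/1072.7 = 0.7395;  α = 0.2605.
Bypass flow = 0.2605×1960 = 510.58 kg/s.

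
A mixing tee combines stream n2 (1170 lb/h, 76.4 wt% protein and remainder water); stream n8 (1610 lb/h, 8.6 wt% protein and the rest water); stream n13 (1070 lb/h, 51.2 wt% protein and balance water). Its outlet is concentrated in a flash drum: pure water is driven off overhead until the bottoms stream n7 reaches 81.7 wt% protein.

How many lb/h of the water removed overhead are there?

protein entering = 1170×0.764 + 1610×0.086 + 1070×0.512 = 1580.2 lb/h.
All protein reports to n7, so n7 = 1580.2/0.817 = 1934.1 lb/h.
Total feed = 3850 lb/h; overhead = 3850 − 1934.1 = 1915.9 lb/h.

1916 lb/h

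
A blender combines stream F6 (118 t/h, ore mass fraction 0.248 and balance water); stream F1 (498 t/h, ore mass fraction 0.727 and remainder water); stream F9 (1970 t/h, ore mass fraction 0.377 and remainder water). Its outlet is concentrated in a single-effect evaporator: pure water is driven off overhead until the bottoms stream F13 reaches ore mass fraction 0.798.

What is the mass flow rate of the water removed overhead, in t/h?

1165 t/h

ore entering = 118×0.248 + 498×0.727 + 1970×0.377 = 1134 t/h.
All ore reports to F13, so F13 = 1134/0.798 = 1421.1 t/h.
Total feed = 2586 t/h; overhead = 2586 − 1421.1 = 1164.9 t/h.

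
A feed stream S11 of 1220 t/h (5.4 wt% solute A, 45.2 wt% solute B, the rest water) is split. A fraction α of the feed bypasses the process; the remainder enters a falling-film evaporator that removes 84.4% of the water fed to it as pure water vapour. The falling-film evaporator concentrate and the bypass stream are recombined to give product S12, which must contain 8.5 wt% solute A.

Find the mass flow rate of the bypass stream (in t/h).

152.8 t/h

All 1220×0.054 = 65.88 t/h of solute A reaches S12, so S12 = 65.88/0.085 = 775.06 t/h and vapour = 444.94 t/h.
The evaporator receives (1−α)·1220 of feed at 0.494 water and removes 0.844 of that water:
0.844×0.494×(1−α)×1220 = 444.94
(1−α) = 444.94/508.66 = 0.8747;  α = 0.1253.
Bypass flow = 0.1253×1220 = 152.83 t/h.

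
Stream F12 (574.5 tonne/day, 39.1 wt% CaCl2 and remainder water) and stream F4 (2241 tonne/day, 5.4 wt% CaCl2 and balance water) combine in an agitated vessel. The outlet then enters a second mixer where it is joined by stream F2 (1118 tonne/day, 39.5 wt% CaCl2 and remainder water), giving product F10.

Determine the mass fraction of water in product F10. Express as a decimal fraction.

Overall, product flow = 3933.5 tonne/day.
water in = 574.5×0.609 + 2241×0.946 + 1118×0.605 = 3146.2 tonne/day.
water fraction in F10 = 0.800.

0.800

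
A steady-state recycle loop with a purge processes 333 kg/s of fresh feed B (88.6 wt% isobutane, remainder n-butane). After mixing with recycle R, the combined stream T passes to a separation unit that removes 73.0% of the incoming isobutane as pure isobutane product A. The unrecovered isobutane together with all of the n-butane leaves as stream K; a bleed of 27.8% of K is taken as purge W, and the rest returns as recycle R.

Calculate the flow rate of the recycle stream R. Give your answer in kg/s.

n-butane enters only via B and leaves only via the purge: 333×0.114 = 0.278×(n-butane in K), and the separation unit passes all n-butane, so n-butane in T = n-butane in K = 136.55 kg/s.
isobutane in T: m_A = 333×0.886 + (1−0.278)·(1−0.730)·m_A, so m_A = 295.04/0.8051 = 366.48 kg/s.
K = (1−0.730)×366.48 + 136.55 = 235.5 kg/s.
Recycle R = (1−0.278)×235.5 = 170.03 kg/s.

170 kg/s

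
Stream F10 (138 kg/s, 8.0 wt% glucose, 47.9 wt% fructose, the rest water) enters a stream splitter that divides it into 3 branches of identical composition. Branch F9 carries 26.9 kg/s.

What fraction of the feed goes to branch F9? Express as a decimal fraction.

Fraction to F9 = 26.9/138 = 0.1949.

0.195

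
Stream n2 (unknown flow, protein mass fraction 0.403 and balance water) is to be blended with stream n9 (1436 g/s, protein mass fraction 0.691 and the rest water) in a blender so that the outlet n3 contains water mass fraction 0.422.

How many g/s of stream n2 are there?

927.2 g/s

Let n2 be the unknown flow. Total out = 1436 + n2.
water balance: 443.72 + 0.597·n2 = 0.422·(1436 + n2)
(0.597 − 0.422)·n2 = 0.422×1436 − 443.72 = 162.27
n2 = 162.27 / 0.175 = 927.25 g/s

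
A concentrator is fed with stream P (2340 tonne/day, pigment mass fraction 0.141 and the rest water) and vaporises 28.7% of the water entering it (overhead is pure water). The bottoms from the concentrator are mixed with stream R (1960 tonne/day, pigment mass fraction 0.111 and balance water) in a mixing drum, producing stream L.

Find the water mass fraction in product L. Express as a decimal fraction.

Vapour removed = 0.287×0.859×2340 = 576.89 tonne/day; concentrate = 1763.1 tonne/day.
water reaching the mixer = 1433.2 (from concentrate) + 1960×0.889 = 3175.6 tonne/day.
Product flow = 1763.1 + 1960 = 3723.1 tonne/day; water fraction = 0.853.

0.853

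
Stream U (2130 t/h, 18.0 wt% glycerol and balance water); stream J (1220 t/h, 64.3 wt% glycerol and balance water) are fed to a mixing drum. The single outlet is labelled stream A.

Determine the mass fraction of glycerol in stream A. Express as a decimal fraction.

0.3486

Total flow out = 2130 + 1220 = 3350 t/h.
glycerol in = 2130×0.180 + 1220×0.643 = 1167.9 t/h.
glycerol mass fraction in A = 1167.9/3350 = 0.3486.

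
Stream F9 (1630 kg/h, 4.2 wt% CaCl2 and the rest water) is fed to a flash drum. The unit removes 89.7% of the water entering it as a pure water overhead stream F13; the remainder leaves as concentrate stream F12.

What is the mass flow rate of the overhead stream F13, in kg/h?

1401 kg/h

water entering = 1630×0.958 = 1561.5 kg/h; overhead removed = 0.897×1561.5 = 1400.7 kg/h.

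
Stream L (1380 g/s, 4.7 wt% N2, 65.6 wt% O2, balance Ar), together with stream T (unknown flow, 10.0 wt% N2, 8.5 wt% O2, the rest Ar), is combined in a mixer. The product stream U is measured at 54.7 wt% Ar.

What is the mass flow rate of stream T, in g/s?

1287 g/s

Let T be the unknown flow. Total out = 1380 + T.
Ar balance: 409.86 + 0.815·T = 0.547·(1380 + T)
(0.815 − 0.547)·T = 0.547×1380 − 409.86 = 345
T = 345 / 0.268 = 1287.3 g/s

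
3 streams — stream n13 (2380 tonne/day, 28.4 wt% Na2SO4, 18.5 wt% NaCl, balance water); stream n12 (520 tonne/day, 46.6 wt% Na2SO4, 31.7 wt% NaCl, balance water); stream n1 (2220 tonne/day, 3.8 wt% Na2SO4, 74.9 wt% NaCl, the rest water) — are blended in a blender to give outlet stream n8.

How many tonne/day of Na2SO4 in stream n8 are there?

1003 tonne/day

Na2SO4 out = Na2SO4 in = 2380×0.284 + 520×0.466 + 2220×0.038 = 1002.6 tonne/day.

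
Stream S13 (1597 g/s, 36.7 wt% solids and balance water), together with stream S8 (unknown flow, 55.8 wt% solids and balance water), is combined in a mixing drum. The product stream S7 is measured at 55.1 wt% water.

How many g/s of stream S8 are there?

Let S8 be the unknown flow. Total out = 1597 + S8.
water balance: 1010.9 + 0.442·S8 = 0.551·(1597 + S8)
(0.442 − 0.551)·S8 = 0.551×1597 − 1010.9 = -130.95
S8 = -130.95 / -0.109 = 1201.4 g/s

1201 g/s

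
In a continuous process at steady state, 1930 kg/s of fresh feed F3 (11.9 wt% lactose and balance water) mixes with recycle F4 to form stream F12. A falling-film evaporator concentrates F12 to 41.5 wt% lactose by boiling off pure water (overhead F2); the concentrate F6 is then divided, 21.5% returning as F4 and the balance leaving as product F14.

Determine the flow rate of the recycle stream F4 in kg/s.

Overall lactose balance (none leaves overhead): lactose in fresh feed = lactose in product, i.e. 1930×0.119 = (1−0.215)·F6·0.415.
F6 = 229.67/(0.415×0.785) = 705 kg/s.
Recycle F4 = 0.215×705 = 151.57 kg/s.

151.6 kg/s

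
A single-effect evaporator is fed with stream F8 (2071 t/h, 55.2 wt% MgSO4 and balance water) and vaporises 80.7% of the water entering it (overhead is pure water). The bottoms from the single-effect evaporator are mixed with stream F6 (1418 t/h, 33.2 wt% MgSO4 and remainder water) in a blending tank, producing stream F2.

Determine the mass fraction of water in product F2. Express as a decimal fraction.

0.411

Vapour removed = 0.807×0.448×2071 = 748.74 t/h; concentrate = 1322.3 t/h.
water reaching the mixer = 179.07 (from concentrate) + 1418×0.668 = 1126.3 t/h.
Product flow = 1322.3 + 1418 = 2740.3 t/h; water fraction = 0.411.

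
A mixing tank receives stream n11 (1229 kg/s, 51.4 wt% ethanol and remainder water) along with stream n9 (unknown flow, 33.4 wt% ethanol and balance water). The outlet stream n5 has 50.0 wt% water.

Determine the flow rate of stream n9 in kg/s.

103.7 kg/s

Let n9 be the unknown flow. Total out = 1229 + n9.
water balance: 597.29 + 0.666·n9 = 0.500·(1229 + n9)
(0.666 − 0.500)·n9 = 0.500×1229 − 597.29 = 17.206
n9 = 17.206 / 0.166 = 103.65 kg/s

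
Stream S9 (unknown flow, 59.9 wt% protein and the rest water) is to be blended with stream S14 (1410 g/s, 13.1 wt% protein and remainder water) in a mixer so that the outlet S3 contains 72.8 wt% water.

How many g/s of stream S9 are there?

Let S9 be the unknown flow. Total out = 1410 + S9.
water balance: 1225.3 + 0.401·S9 = 0.728·(1410 + S9)
(0.401 − 0.728)·S9 = 0.728×1410 − 1225.3 = -198.81
S9 = -198.81 / -0.327 = 607.98 g/s

608 g/s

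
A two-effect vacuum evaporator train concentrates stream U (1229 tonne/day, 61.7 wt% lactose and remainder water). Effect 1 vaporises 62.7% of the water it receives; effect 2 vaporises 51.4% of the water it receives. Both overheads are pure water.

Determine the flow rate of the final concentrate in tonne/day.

843.6 tonne/day

water in feed = 1229×0.383 = 470.71 tonne/day.
After stage 1: water left = (1−0.627)×470.71 = 175.57; stream total = 933.87 tonne/day.
After stage 2: water left = (1−0.514)×175.57 = 85.329; final concentrate = 843.62 tonne/day.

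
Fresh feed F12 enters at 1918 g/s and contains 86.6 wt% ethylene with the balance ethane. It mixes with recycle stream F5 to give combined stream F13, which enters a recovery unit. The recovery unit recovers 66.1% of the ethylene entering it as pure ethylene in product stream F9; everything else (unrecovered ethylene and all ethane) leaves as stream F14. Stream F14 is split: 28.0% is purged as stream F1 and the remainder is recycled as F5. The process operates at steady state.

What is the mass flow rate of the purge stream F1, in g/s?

ethane enters only via F12 and leaves only via the purge: 1918×0.134 = 0.280×(ethane in F14), and the recovery unit passes all ethane, so ethane in F13 = ethane in F14 = 917.9 g/s.
ethylene in F13: m_A = 1918×0.866 + (1−0.280)·(1−0.661)·m_A, so m_A = 1661/0.7559 = 2197.3 g/s.
F14 = (1−0.661)×2197.3 + 917.9 = 1662.8 g/s.
Purge F1 = 0.280×1662.8 = 465.58 g/s.

465.6 g/s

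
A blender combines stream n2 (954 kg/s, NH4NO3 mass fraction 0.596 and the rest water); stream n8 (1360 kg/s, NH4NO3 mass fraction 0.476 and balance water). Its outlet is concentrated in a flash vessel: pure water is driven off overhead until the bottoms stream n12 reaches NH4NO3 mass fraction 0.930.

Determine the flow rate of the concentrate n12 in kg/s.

NH4NO3 entering = 954×0.596 + 1360×0.476 = 1215.9 kg/s.
All NH4NO3 reports to n12, so n12 = 1215.9/0.930 = 1307.5 kg/s.

1307 kg/s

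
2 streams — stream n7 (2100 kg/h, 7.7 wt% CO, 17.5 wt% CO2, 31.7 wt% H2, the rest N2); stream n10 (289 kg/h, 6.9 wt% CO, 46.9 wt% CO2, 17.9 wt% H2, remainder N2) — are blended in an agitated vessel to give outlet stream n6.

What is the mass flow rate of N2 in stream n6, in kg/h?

986.9 kg/h

N2 out = N2 in = 2100×0.431 + 289×0.283 = 986.89 kg/h.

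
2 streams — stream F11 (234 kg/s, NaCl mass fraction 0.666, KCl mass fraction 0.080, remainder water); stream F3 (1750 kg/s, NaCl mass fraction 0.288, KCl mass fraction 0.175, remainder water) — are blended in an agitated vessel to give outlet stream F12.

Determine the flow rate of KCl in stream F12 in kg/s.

325 kg/s

KCl out = KCl in = 234×0.080 + 1750×0.175 = 324.97 kg/s.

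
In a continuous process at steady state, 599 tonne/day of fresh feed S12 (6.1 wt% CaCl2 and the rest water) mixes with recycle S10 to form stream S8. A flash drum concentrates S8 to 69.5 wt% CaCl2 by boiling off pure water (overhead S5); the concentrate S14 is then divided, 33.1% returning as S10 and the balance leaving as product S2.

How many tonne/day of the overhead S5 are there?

546.4 tonne/day

Overall CaCl2 balance (none leaves overhead): CaCl2 in fresh feed = CaCl2 in product, i.e. 599×0.061 = (1−0.331)·S14·0.695.
S14 = 36.539/(0.695×0.669) = 78.586 tonne/day.
Recycle S10 = 0.331×78.586 = 26.012 tonne/day.
Combined feed S8 = 599 + 26.012 = 625.01 tonne/day.
Overhead S5 = S8 − S14 = 625.01 − 78.586 = 546.43 tonne/day.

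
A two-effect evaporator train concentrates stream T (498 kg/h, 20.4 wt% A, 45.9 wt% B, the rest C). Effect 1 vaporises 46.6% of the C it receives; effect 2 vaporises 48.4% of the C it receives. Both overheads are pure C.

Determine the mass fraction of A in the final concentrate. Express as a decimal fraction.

C in feed = 498×0.337 = 167.83 kg/h.
After stage 1: C left = (1−0.466)×167.83 = 89.619; stream total = 419.79 kg/h.
After stage 2: C left = (1−0.484)×89.619 = 46.243; final concentrate = 376.42 kg/h.
A fraction = 101.59/376.42 = 0.270.

0.270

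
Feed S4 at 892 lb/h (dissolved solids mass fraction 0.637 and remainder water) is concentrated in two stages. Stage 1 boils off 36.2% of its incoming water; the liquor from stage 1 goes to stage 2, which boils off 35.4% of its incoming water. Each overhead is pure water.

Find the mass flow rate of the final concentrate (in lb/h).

water in feed = 892×0.363 = 323.8 lb/h.
After stage 1: water left = (1−0.362)×323.8 = 206.58; stream total = 774.79 lb/h.
After stage 2: water left = (1−0.354)×206.58 = 133.45; final concentrate = 701.66 lb/h.

701.7 lb/h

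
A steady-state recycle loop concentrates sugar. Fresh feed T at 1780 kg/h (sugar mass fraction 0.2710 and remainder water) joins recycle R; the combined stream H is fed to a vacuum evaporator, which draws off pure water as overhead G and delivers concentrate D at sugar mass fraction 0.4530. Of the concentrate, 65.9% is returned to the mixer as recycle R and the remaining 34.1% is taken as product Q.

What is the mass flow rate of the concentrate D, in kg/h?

3123 kg/h

Overall sugar balance (none leaves overhead): sugar in fresh feed = sugar in product, i.e. 1780×0.271 = (1−0.659)·D·0.453.
D = 482.38/(0.453×0.341) = 3122.7 kg/h.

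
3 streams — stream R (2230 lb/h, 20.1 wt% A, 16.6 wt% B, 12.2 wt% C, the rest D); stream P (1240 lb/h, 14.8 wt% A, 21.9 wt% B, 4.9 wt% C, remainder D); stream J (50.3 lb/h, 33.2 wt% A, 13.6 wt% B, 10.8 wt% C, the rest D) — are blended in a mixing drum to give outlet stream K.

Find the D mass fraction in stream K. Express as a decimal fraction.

0.535

Total flow out = 2230 + 1240 + 50.3 = 3520.3 lb/h.
D in = 2230×0.511 + 1240×0.584 + 50.3×0.424 = 1885 lb/h.
D mass fraction in K = 1885/3520.3 = 0.535.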